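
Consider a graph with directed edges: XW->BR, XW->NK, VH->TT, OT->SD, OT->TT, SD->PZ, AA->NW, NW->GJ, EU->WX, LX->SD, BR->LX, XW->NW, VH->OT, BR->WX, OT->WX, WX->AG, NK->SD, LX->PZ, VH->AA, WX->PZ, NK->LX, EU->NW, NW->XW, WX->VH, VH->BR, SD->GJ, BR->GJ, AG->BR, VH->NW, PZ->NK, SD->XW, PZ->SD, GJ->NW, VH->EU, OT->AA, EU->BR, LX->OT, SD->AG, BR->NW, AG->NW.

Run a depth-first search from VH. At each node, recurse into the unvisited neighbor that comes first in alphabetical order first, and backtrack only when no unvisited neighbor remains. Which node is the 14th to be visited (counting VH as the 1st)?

Visit VH
VH → AA
AA → NW
NW → GJ
NW → XW
XW → BR
BR → LX
LX → OT
OT → SD
SD → AG
SD → PZ
PZ → NK
OT → TT
OT → WX
VH → EU

Visit order: VH, AA, NW, GJ, XW, BR, LX, OT, SD, AG, PZ, NK, TT, WX, EU

WX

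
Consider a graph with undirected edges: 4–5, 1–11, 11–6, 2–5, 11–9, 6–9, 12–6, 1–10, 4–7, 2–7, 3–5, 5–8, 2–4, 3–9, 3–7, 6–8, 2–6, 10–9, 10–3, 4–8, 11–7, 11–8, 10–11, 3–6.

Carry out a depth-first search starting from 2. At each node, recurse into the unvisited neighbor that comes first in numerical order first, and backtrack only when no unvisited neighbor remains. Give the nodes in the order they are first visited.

Visit 2
2 → 4
4 → 5
5 → 3
3 → 6
6 → 8
8 → 11
11 → 1
1 → 10
10 → 9
11 → 7
6 → 12

2, 4, 5, 3, 6, 8, 11, 1, 10, 9, 7, 12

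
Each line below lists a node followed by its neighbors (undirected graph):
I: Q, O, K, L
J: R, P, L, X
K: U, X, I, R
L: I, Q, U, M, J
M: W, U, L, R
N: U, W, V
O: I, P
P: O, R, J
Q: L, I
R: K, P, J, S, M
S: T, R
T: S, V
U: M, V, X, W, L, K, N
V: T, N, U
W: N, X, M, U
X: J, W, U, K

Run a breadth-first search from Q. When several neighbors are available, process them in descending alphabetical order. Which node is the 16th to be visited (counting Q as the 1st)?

S

Visit Q; enqueue L, I → queue [L, I]
Visit L; enqueue U, M, J → queue [I, U, M, J]
Visit I; enqueue O, K → queue [U, M, J, O, K]
Visit U; enqueue X, W, V, N → queue [M, J, O, K, X, W, V, N]
Visit M; enqueue R → queue [J, O, K, X, W, V, N, R]
Visit J; enqueue P → queue [O, K, X, W, V, N, R, P]
Visit O → queue [K, X, W, V, N, R, P]
Visit K → queue [X, W, V, N, R, P]
Visit X → queue [W, V, N, R, P]
Visit W → queue [V, N, R, P]
Visit V; enqueue T → queue [N, R, P, T]
Visit N → queue [R, P, T]
Visit R; enqueue S → queue [P, T, S]
Visit P → queue [T, S]
Visit T → queue [S]
Visit S → queue []

Visit order: Q, L, I, U, M, J, O, K, X, W, V, N, R, P, T, S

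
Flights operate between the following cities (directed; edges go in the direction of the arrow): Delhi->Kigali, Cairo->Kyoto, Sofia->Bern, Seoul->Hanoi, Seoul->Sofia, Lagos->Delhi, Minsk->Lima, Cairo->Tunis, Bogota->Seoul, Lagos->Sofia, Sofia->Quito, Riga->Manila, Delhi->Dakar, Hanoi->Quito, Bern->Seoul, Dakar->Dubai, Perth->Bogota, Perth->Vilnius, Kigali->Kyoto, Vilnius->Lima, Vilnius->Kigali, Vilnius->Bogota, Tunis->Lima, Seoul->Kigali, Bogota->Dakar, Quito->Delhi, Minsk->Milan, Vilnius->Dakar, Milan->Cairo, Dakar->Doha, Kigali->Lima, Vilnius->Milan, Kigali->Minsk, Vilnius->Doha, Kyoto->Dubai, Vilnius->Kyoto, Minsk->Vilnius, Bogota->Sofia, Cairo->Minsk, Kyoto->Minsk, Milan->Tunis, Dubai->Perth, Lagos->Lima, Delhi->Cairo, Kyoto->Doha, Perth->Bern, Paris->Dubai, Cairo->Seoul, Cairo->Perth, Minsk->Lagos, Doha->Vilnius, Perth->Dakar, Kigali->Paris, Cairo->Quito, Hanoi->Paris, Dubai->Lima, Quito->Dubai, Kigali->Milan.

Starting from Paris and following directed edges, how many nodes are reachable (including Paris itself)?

21

BFS from Paris visits: Paris, Dubai, Perth, Lima, Vilnius, Dakar, Bogota, Bern, Milan, Kyoto, Kigali, Doha, Sofia, Seoul, Tunis, Cairo, Minsk, Quito, Hanoi, Lagos, Delhi
Reachable nodes: 21 of 23 total.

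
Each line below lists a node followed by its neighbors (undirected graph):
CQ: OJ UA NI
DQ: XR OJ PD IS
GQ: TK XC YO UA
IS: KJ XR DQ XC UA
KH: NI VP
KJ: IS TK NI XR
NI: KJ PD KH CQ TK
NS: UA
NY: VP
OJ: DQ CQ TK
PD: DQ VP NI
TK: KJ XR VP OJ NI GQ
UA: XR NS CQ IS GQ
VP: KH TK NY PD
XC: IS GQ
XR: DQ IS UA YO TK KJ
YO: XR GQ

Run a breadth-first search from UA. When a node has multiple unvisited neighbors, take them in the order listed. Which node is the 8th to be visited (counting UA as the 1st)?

Visit UA; enqueue XR, NS, CQ, IS, GQ → queue [XR, NS, CQ, IS, GQ]
Visit XR; enqueue DQ, YO, TK, KJ → queue [NS, CQ, IS, GQ, DQ, YO, TK, KJ]
Visit NS → queue [CQ, IS, GQ, DQ, YO, TK, KJ]
Visit CQ; enqueue OJ, NI → queue [IS, GQ, DQ, YO, TK, KJ, OJ, NI]
Visit IS; enqueue XC → queue [GQ, DQ, YO, TK, KJ, OJ, NI, XC]
Visit GQ → queue [DQ, YO, TK, KJ, OJ, NI, XC]
Visit DQ; enqueue PD → queue [YO, TK, KJ, OJ, NI, XC, PD]
Visit YO → queue [TK, KJ, OJ, NI, XC, PD]
Visit TK; enqueue VP → queue [KJ, OJ, NI, XC, PD, VP]
Visit KJ → queue [OJ, NI, XC, PD, VP]
Visit OJ → queue [NI, XC, PD, VP]
Visit NI; enqueue KH → queue [XC, PD, VP, KH]
Visit XC → queue [PD, VP, KH]
Visit PD → queue [VP, KH]
Visit VP; enqueue NY → queue [KH, NY]
Visit KH → queue [NY]
Visit NY → queue []

Visit order: UA, XR, NS, CQ, IS, GQ, DQ, YO, TK, KJ, OJ, NI, XC, PD, VP, KH, NY

YO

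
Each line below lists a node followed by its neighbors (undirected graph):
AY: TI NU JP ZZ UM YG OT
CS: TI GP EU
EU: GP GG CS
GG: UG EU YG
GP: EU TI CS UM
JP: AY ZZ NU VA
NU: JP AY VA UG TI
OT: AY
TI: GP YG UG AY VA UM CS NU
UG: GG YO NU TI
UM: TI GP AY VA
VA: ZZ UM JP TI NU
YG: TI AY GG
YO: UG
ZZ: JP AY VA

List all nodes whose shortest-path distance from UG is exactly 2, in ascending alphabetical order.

Level 0: UG
Level 1: GG, NU, TI, YO
Level 2: AY, CS, EU, GP, JP, UM, VA, YG
Level 3: OT, ZZ

AY, CS, EU, GP, JP, UM, VA, YG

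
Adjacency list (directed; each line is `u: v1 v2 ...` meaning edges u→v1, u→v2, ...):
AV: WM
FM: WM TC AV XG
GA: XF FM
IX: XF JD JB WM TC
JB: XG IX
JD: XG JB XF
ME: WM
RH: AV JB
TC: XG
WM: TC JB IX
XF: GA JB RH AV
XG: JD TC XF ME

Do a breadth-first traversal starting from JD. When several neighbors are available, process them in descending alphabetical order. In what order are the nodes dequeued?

Visit JD; enqueue XG, XF, JB → queue [XG, XF, JB]
Visit XG; enqueue TC, ME → queue [XF, JB, TC, ME]
Visit XF; enqueue RH, GA, AV → queue [JB, TC, ME, RH, GA, AV]
Visit JB; enqueue IX → queue [TC, ME, RH, GA, AV, IX]
Visit TC → queue [ME, RH, GA, AV, IX]
Visit ME; enqueue WM → queue [RH, GA, AV, IX, WM]
Visit RH → queue [GA, AV, IX, WM]
Visit GA; enqueue FM → queue [AV, IX, WM, FM]
Visit AV → queue [IX, WM, FM]
Visit IX → queue [WM, FM]
Visit WM → queue [FM]
Visit FM → queue []

JD, XG, XF, JB, TC, ME, RH, GA, AV, IX, WM, FM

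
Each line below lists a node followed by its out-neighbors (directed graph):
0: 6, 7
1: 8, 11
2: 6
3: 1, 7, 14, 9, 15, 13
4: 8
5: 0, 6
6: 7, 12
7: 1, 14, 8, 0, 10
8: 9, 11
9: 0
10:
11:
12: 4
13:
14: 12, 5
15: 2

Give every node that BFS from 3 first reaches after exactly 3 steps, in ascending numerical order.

4, 6

Level 0: 3
Level 1: 1, 7, 9, 13, 14, 15
Level 2: 0, 2, 5, 8, 10, 11, 12
Level 3: 4, 6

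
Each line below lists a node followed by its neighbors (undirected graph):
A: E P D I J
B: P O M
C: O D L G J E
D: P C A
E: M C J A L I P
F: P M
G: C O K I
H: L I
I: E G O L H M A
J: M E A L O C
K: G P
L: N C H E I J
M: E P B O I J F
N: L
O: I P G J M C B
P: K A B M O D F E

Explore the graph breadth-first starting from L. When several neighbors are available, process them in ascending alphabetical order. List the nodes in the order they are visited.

L, C, E, H, I, J, N, D, G, O, A, M, P, K, B, F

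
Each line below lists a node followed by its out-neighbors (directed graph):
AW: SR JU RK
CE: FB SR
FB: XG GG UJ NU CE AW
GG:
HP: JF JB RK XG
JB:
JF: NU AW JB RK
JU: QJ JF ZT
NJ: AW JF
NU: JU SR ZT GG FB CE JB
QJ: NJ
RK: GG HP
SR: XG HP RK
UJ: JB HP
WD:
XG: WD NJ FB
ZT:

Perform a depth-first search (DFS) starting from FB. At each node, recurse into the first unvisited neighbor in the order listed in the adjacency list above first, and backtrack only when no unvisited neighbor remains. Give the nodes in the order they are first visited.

Visit FB
FB → XG
XG → WD
XG → NJ
NJ → AW
AW → SR
SR → HP
HP → JF
JF → NU
NU → JU
JU → QJ
JU → ZT
NU → GG
NU → CE
NU → JB
JF → RK
FB → UJ

FB → XG → WD → NJ → AW → SR → HP → JF → NU → JU → QJ → ZT → GG → CE → JB → RK → UJ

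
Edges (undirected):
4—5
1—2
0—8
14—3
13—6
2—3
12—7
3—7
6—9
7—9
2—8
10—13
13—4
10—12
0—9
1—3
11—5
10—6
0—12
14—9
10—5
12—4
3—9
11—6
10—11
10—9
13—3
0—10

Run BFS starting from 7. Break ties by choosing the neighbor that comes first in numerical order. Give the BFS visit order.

7 → 3 → 9 → 12 → 1 → 2 → 13 → 14 → 0 → 6 → 10 → 4 → 8 → 11 → 5

Visit 7; enqueue 3, 9, 12 → queue [3, 9, 12]
Visit 3; enqueue 1, 2, 13, 14 → queue [9, 12, 1, 2, 13, 14]
Visit 9; enqueue 0, 6, 10 → queue [12, 1, 2, 13, 14, 0, 6, 10]
Visit 12; enqueue 4 → queue [1, 2, 13, 14, 0, 6, 10, 4]
Visit 1 → queue [2, 13, 14, 0, 6, 10, 4]
Visit 2; enqueue 8 → queue [13, 14, 0, 6, 10, 4, 8]
Visit 13 → queue [14, 0, 6, 10, 4, 8]
Visit 14 → queue [0, 6, 10, 4, 8]
Visit 0 → queue [6, 10, 4, 8]
Visit 6; enqueue 11 → queue [10, 4, 8, 11]
Visit 10; enqueue 5 → queue [4, 8, 11, 5]
Visit 4 → queue [8, 11, 5]
Visit 8 → queue [11, 5]
Visit 11 → queue [5]
Visit 5 → queue []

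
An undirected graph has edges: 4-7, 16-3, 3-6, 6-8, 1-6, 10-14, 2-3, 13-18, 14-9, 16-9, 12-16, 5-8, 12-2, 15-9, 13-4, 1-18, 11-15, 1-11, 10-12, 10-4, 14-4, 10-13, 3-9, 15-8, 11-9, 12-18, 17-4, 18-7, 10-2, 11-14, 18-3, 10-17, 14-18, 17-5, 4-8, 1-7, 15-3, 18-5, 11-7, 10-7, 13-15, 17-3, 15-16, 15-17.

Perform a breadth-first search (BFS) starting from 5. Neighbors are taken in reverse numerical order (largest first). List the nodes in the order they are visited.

5 18 17 8 14 13 12 7 3 1 15 10 4 6 11 9 16 2

Visit 5; enqueue 18, 17, 8 → queue [18, 17, 8]
Visit 18; enqueue 14, 13, 12, 7, 3, 1 → queue [17, 8, 14, 13, 12, 7, 3, 1]
Visit 17; enqueue 15, 10, 4 → queue [8, 14, 13, 12, 7, 3, 1, 15, 10, 4]
Visit 8; enqueue 6 → queue [14, 13, 12, 7, 3, 1, 15, 10, 4, 6]
Visit 14; enqueue 11, 9 → queue [13, 12, 7, 3, 1, 15, 10, 4, 6, 11, 9]
Visit 13 → queue [12, 7, 3, 1, 15, 10, 4, 6, 11, 9]
Visit 12; enqueue 16, 2 → queue [7, 3, 1, 15, 10, 4, 6, 11, 9, 16, 2]
Visit 7 → queue [3, 1, 15, 10, 4, 6, 11, 9, 16, 2]
Visit 3 → queue [1, 15, 10, 4, 6, 11, 9, 16, 2]
Visit 1 → queue [15, 10, 4, 6, 11, 9, 16, 2]
Visit 15 → queue [10, 4, 6, 11, 9, 16, 2]
Visit 10 → queue [4, 6, 11, 9, 16, 2]
Visit 4 → queue [6, 11, 9, 16, 2]
Visit 6 → queue [11, 9, 16, 2]
Visit 11 → queue [9, 16, 2]
Visit 9 → queue [16, 2]
Visit 16 → queue [2]
Visit 2 → queue []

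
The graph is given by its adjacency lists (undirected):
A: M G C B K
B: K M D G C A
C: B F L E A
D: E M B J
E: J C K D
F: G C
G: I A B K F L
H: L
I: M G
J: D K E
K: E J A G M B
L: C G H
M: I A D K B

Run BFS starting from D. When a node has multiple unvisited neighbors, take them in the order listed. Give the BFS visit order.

Visit D; enqueue E, M, B, J → queue [E, M, B, J]
Visit E; enqueue C, K → queue [M, B, J, C, K]
Visit M; enqueue I, A → queue [B, J, C, K, I, A]
Visit B; enqueue G → queue [J, C, K, I, A, G]
Visit J → queue [C, K, I, A, G]
Visit C; enqueue F, L → queue [K, I, A, G, F, L]
Visit K → queue [I, A, G, F, L]
Visit I → queue [A, G, F, L]
Visit A → queue [G, F, L]
Visit G → queue [F, L]
Visit F → queue [L]
Visit L; enqueue H → queue [H]
Visit H → queue []

D, E, M, B, J, C, K, I, A, G, F, L, H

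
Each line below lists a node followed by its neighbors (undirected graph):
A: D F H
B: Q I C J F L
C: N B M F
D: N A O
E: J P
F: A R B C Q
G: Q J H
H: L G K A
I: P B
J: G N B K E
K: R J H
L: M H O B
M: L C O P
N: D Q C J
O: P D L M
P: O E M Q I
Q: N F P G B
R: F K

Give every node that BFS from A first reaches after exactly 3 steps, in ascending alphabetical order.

Level 0: A
Level 1: D, F, H
Level 2: B, C, G, K, L, N, O, Q, R
Level 3: I, J, M, P
Level 4: E

I, J, M, P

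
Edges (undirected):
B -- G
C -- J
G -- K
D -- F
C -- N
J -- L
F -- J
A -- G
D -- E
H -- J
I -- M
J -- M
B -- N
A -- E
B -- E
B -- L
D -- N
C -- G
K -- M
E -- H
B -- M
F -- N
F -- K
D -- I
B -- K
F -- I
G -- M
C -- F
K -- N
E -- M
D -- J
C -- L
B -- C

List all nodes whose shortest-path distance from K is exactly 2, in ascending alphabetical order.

A, C, D, E, I, J, L

Level 0: K
Level 1: B, F, G, M, N
Level 2: A, C, D, E, I, J, L
Level 3: H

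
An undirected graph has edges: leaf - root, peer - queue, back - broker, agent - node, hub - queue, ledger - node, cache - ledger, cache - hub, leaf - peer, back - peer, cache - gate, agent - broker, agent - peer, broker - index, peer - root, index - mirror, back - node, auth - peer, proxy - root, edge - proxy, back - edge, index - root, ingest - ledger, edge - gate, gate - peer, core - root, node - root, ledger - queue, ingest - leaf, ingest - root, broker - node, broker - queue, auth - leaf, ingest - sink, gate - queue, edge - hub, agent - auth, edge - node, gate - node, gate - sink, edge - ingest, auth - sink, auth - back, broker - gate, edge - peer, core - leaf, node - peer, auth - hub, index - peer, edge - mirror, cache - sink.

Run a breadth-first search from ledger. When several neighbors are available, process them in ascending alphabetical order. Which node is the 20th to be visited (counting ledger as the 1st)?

index

Visit ledger; enqueue cache, ingest, node, queue → queue [cache, ingest, node, queue]
Visit cache; enqueue gate, hub, sink → queue [ingest, node, queue, gate, hub, sink]
Visit ingest; enqueue edge, leaf, root → queue [node, queue, gate, hub, sink, edge, leaf, root]
Visit node; enqueue agent, back, broker, peer → queue [queue, gate, hub, sink, edge, leaf, root, agent, back, broker, peer]
Visit queue → queue [gate, hub, sink, edge, leaf, root, agent, back, broker, peer]
Visit gate → queue [hub, sink, edge, leaf, root, agent, back, broker, peer]
Visit hub; enqueue auth → queue [sink, edge, leaf, root, agent, back, broker, peer, auth]
Visit sink → queue [edge, leaf, root, agent, back, broker, peer, auth]
Visit edge; enqueue mirror, proxy → queue [leaf, root, agent, back, broker, peer, auth, mirror, proxy]
Visit leaf; enqueue core → queue [root, agent, back, broker, peer, auth, mirror, proxy, core]
Visit root; enqueue index → queue [agent, back, broker, peer, auth, mirror, proxy, core, index]
Visit agent → queue [back, broker, peer, auth, mirror, proxy, core, index]
Visit back → queue [broker, peer, auth, mirror, proxy, core, index]
Visit broker → queue [peer, auth, mirror, proxy, core, index]
Visit peer → queue [auth, mirror, proxy, core, index]
Visit auth → queue [mirror, proxy, core, index]
Visit mirror → queue [proxy, core, index]
Visit proxy → queue [core, index]
Visit core → queue [index]
Visit index → queue []

Visit order: ledger, cache, ingest, node, queue, gate, hub, sink, edge, leaf, root, agent, back, broker, peer, auth, mirror, proxy, core, index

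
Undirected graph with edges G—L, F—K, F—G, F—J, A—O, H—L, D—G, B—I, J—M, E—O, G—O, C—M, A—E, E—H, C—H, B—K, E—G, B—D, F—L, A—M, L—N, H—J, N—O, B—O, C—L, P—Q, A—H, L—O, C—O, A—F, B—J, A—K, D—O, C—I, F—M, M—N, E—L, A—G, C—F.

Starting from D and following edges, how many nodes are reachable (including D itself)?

BFS from D visits: D, O, G, B, N, L, E, C, A, F, K, J, I, M, H
Reachable nodes: 15 of 17 total.

15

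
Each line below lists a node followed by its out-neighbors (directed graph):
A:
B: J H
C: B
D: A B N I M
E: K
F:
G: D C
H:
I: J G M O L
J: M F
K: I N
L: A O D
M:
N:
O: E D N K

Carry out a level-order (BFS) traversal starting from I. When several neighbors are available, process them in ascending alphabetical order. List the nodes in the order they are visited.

I, G, J, L, M, O, C, D, F, A, E, K, N, B, H

Visit I; enqueue G, J, L, M, O → queue [G, J, L, M, O]
Visit G; enqueue C, D → queue [J, L, M, O, C, D]
Visit J; enqueue F → queue [L, M, O, C, D, F]
Visit L; enqueue A → queue [M, O, C, D, F, A]
Visit M → queue [O, C, D, F, A]
Visit O; enqueue E, K, N → queue [C, D, F, A, E, K, N]
Visit C; enqueue B → queue [D, F, A, E, K, N, B]
Visit D → queue [F, A, E, K, N, B]
Visit F → queue [A, E, K, N, B]
Visit A → queue [E, K, N, B]
Visit E → queue [K, N, B]
Visit K → queue [N, B]
Visit N → queue [B]
Visit B; enqueue H → queue [H]
Visit H → queue []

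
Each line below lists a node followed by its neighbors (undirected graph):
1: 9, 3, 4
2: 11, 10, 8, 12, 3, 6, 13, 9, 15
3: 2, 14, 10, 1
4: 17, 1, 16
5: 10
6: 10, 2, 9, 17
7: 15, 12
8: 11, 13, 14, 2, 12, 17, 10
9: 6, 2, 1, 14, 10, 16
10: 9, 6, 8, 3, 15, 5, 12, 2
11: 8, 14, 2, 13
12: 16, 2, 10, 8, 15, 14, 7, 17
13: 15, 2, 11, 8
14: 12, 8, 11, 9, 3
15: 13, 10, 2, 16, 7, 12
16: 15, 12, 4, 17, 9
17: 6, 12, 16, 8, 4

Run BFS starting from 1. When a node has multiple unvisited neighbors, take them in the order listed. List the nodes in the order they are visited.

Visit 1; enqueue 9, 3, 4 → queue [9, 3, 4]
Visit 9; enqueue 6, 2, 14, 10, 16 → queue [3, 4, 6, 2, 14, 10, 16]
Visit 3 → queue [4, 6, 2, 14, 10, 16]
Visit 4; enqueue 17 → queue [6, 2, 14, 10, 16, 17]
Visit 6 → queue [2, 14, 10, 16, 17]
Visit 2; enqueue 11, 8, 12, 13, 15 → queue [14, 10, 16, 17, 11, 8, 12, 13, 15]
Visit 14 → queue [10, 16, 17, 11, 8, 12, 13, 15]
Visit 10; enqueue 5 → queue [16, 17, 11, 8, 12, 13, 15, 5]
Visit 16 → queue [17, 11, 8, 12, 13, 15, 5]
Visit 17 → queue [11, 8, 12, 13, 15, 5]
Visit 11 → queue [8, 12, 13, 15, 5]
Visit 8 → queue [12, 13, 15, 5]
Visit 12; enqueue 7 → queue [13, 15, 5, 7]
Visit 13 → queue [15, 5, 7]
Visit 15 → queue [5, 7]
Visit 5 → queue [7]
Visit 7 → queue []

1, 9, 3, 4, 6, 2, 14, 10, 16, 17, 11, 8, 12, 13, 15, 5, 7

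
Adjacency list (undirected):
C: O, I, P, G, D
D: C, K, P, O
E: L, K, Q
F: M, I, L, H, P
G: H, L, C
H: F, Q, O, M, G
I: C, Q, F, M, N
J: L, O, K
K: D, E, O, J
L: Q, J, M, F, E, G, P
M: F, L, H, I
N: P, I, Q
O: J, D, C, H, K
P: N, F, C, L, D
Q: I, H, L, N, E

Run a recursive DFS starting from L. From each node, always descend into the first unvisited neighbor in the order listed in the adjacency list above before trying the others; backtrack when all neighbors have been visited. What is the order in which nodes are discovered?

L → Q → I → C → O → J → K → D → P → N → F → M → H → G → E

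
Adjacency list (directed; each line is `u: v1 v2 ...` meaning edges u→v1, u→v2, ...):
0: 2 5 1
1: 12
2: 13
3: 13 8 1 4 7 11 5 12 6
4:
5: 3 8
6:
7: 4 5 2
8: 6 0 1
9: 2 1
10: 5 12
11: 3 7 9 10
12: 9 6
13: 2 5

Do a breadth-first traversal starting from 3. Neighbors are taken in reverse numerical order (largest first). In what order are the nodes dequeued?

3, 13, 12, 11, 8, 7, 6, 5, 4, 1, 2, 9, 10, 0

Visit 3; enqueue 13, 12, 11, 8, 7, 6, 5, 4, 1 → queue [13, 12, 11, 8, 7, 6, 5, 4, 1]
Visit 13; enqueue 2 → queue [12, 11, 8, 7, 6, 5, 4, 1, 2]
Visit 12; enqueue 9 → queue [11, 8, 7, 6, 5, 4, 1, 2, 9]
Visit 11; enqueue 10 → queue [8, 7, 6, 5, 4, 1, 2, 9, 10]
Visit 8; enqueue 0 → queue [7, 6, 5, 4, 1, 2, 9, 10, 0]
Visit 7 → queue [6, 5, 4, 1, 2, 9, 10, 0]
Visit 6 → queue [5, 4, 1, 2, 9, 10, 0]
Visit 5 → queue [4, 1, 2, 9, 10, 0]
Visit 4 → queue [1, 2, 9, 10, 0]
Visit 1 → queue [2, 9, 10, 0]
Visit 2 → queue [9, 10, 0]
Visit 9 → queue [10, 0]
Visit 10 → queue [0]
Visit 0 → queue []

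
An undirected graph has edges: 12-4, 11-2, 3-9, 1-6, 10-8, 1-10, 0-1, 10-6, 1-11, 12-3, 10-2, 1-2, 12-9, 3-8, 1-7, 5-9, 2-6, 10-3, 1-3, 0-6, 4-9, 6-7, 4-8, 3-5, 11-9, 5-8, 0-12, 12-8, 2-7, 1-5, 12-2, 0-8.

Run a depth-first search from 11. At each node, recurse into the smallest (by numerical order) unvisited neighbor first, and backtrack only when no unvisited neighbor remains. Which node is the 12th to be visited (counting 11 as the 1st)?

9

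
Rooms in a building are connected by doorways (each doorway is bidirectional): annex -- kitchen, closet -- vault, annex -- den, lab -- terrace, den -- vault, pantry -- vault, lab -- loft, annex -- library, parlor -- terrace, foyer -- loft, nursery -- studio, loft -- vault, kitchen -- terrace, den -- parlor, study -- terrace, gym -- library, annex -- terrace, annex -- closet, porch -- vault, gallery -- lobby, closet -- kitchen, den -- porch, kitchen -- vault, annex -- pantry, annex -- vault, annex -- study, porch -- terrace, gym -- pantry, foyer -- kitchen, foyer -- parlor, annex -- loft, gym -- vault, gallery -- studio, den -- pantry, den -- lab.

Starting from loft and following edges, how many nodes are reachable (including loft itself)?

BFS from loft visits: loft, annex, foyer, lab, vault, closet, den, kitchen, library, pantry, study, terrace, parlor, gym, porch
Reachable nodes: 15 of 19 total.

15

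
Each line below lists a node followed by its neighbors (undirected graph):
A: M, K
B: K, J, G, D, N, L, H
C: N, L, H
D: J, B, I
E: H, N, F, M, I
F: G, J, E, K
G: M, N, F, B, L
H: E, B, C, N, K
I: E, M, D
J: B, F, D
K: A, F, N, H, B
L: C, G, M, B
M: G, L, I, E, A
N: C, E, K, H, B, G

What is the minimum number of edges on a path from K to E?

2

Level 0: K
Level 1: A, B, F, H, N
Level 2: C, D, E, G, J, L, M
Level 3: I
E first appears at level 2.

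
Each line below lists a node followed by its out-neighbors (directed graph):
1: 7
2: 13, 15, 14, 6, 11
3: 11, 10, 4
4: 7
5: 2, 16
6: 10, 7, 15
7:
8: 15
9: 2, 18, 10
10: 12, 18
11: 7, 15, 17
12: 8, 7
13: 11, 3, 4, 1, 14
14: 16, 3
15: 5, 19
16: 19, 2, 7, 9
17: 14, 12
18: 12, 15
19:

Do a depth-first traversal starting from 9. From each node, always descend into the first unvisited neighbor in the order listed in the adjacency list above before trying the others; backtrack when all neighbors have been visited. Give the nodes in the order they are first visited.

Visit 9
9 → 2
2 → 13
13 → 11
11 → 7
11 → 15
15 → 5
5 → 16
16 → 19
11 → 17
17 → 14
14 → 3
3 → 10
10 → 12
12 → 8
10 → 18
3 → 4
13 → 1
2 → 6

9, 2, 13, 11, 7, 15, 5, 16, 19, 17, 14, 3, 10, 12, 8, 18, 4, 1, 6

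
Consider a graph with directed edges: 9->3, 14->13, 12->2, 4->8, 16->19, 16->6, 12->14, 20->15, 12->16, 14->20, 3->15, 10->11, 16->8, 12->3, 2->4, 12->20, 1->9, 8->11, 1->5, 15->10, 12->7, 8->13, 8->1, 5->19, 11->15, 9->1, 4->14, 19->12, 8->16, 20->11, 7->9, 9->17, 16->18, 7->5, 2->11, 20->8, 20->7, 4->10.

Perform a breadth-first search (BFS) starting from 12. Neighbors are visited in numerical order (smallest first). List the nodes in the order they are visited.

12 → 2 → 3 → 7 → 14 → 16 → 20 → 4 → 11 → 15 → 5 → 9 → 13 → 6 → 8 → 18 → 19 → 10 → 1 → 17

Visit 12; enqueue 2, 3, 7, 14, 16, 20 → queue [2, 3, 7, 14, 16, 20]
Visit 2; enqueue 4, 11 → queue [3, 7, 14, 16, 20, 4, 11]
Visit 3; enqueue 15 → queue [7, 14, 16, 20, 4, 11, 15]
Visit 7; enqueue 5, 9 → queue [14, 16, 20, 4, 11, 15, 5, 9]
Visit 14; enqueue 13 → queue [16, 20, 4, 11, 15, 5, 9, 13]
Visit 16; enqueue 6, 8, 18, 19 → queue [20, 4, 11, 15, 5, 9, 13, 6, 8, 18, 19]
Visit 20 → queue [4, 11, 15, 5, 9, 13, 6, 8, 18, 19]
Visit 4; enqueue 10 → queue [11, 15, 5, 9, 13, 6, 8, 18, 19, 10]
Visit 11 → queue [15, 5, 9, 13, 6, 8, 18, 19, 10]
Visit 15 → queue [5, 9, 13, 6, 8, 18, 19, 10]
Visit 5 → queue [9, 13, 6, 8, 18, 19, 10]
Visit 9; enqueue 1, 17 → queue [13, 6, 8, 18, 19, 10, 1, 17]
Visit 13 → queue [6, 8, 18, 19, 10, 1, 17]
Visit 6 → queue [8, 18, 19, 10, 1, 17]
Visit 8 → queue [18, 19, 10, 1, 17]
Visit 18 → queue [19, 10, 1, 17]
Visit 19 → queue [10, 1, 17]
Visit 10 → queue [1, 17]
Visit 1 → queue [17]
Visit 17 → queue []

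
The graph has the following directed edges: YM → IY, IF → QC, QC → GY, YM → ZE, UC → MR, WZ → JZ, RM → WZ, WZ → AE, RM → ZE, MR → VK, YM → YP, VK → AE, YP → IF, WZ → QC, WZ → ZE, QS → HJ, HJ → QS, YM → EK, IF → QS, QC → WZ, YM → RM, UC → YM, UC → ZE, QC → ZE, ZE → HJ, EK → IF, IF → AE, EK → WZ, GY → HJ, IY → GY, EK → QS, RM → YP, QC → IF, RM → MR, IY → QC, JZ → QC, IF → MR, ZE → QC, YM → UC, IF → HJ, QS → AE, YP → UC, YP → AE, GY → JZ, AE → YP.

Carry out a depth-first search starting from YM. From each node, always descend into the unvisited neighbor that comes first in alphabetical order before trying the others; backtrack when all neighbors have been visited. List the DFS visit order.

Visit YM
YM → EK
EK → IF
IF → AE
AE → YP
YP → UC
UC → MR
MR → VK
UC → ZE
ZE → HJ
HJ → QS
ZE → QC
QC → GY
GY → JZ
QC → WZ
YM → IY
YM → RM

YM → EK → IF → AE → YP → UC → MR → VK → ZE → HJ → QS → QC → GY → JZ → WZ → IY → RM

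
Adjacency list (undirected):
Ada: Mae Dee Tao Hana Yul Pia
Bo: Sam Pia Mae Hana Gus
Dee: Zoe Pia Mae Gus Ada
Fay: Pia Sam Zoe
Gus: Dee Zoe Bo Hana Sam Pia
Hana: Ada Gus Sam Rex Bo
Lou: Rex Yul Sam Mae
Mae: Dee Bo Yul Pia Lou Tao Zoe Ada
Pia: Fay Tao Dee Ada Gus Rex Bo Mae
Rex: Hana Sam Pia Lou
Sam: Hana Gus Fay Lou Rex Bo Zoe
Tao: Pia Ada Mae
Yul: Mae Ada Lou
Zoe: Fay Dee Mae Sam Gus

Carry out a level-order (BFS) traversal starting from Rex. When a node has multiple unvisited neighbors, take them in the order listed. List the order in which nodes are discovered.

Visit Rex; enqueue Hana, Sam, Pia, Lou → queue [Hana, Sam, Pia, Lou]
Visit Hana; enqueue Ada, Gus, Bo → queue [Sam, Pia, Lou, Ada, Gus, Bo]
Visit Sam; enqueue Fay, Zoe → queue [Pia, Lou, Ada, Gus, Bo, Fay, Zoe]
Visit Pia; enqueue Tao, Dee, Mae → queue [Lou, Ada, Gus, Bo, Fay, Zoe, Tao, Dee, Mae]
Visit Lou; enqueue Yul → queue [Ada, Gus, Bo, Fay, Zoe, Tao, Dee, Mae, Yul]
Visit Ada → queue [Gus, Bo, Fay, Zoe, Tao, Dee, Mae, Yul]
Visit Gus → queue [Bo, Fay, Zoe, Tao, Dee, Mae, Yul]
Visit Bo → queue [Fay, Zoe, Tao, Dee, Mae, Yul]
Visit Fay → queue [Zoe, Tao, Dee, Mae, Yul]
Visit Zoe → queue [Tao, Dee, Mae, Yul]
Visit Tao → queue [Dee, Mae, Yul]
Visit Dee → queue [Mae, Yul]
Visit Mae → queue [Yul]
Visit Yul → queue []

Rex -> Hana -> Sam -> Pia -> Lou -> Ada -> Gus -> Bo -> Fay -> Zoe -> Tao -> Dee -> Mae -> Yul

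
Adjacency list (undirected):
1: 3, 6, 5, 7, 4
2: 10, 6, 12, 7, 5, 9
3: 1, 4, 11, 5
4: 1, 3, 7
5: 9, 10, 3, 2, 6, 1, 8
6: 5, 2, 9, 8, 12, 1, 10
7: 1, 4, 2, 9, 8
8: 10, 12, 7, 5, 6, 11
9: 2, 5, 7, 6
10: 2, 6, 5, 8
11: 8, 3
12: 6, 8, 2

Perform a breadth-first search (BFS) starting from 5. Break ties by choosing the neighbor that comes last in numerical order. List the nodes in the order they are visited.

5 -> 10 -> 9 -> 8 -> 6 -> 3 -> 2 -> 1 -> 7 -> 12 -> 11 -> 4

Visit 5; enqueue 10, 9, 8, 6, 3, 2, 1 → queue [10, 9, 8, 6, 3, 2, 1]
Visit 10 → queue [9, 8, 6, 3, 2, 1]
Visit 9; enqueue 7 → queue [8, 6, 3, 2, 1, 7]
Visit 8; enqueue 12, 11 → queue [6, 3, 2, 1, 7, 12, 11]
Visit 6 → queue [3, 2, 1, 7, 12, 11]
Visit 3; enqueue 4 → queue [2, 1, 7, 12, 11, 4]
Visit 2 → queue [1, 7, 12, 11, 4]
Visit 1 → queue [7, 12, 11, 4]
Visit 7 → queue [12, 11, 4]
Visit 12 → queue [11, 4]
Visit 11 → queue [4]
Visit 4 → queue []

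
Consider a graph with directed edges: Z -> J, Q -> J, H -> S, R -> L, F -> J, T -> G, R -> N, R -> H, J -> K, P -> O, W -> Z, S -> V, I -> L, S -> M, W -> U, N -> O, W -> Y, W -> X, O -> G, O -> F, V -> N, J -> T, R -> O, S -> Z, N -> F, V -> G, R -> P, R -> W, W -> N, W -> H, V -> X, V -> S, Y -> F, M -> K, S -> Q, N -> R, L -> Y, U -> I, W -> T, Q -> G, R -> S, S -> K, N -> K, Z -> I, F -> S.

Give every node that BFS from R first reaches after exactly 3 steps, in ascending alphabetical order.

I, J

Level 0: R
Level 1: H, L, N, O, P, S, W
Level 2: F, G, K, M, Q, T, U, V, X, Y, Z
Level 3: I, J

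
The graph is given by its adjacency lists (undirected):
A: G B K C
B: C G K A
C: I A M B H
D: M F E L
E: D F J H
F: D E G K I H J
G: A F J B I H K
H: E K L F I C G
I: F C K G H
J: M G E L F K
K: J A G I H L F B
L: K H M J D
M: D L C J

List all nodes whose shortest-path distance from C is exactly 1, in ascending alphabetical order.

A, B, H, I, M

Level 0: C
Level 1: A, B, H, I, M
Level 2: D, E, F, G, J, K, L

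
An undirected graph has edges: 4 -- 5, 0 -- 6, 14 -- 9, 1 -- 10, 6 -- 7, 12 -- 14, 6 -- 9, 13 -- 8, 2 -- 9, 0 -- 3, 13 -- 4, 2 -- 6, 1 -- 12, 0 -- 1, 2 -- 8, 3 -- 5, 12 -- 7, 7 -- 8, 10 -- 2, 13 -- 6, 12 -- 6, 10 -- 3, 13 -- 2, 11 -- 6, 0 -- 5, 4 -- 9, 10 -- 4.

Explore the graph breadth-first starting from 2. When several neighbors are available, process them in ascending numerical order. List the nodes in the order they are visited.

Visit 2; enqueue 6, 8, 9, 10, 13 → queue [6, 8, 9, 10, 13]
Visit 6; enqueue 0, 7, 11, 12 → queue [8, 9, 10, 13, 0, 7, 11, 12]
Visit 8 → queue [9, 10, 13, 0, 7, 11, 12]
Visit 9; enqueue 4, 14 → queue [10, 13, 0, 7, 11, 12, 4, 14]
Visit 10; enqueue 1, 3 → queue [13, 0, 7, 11, 12, 4, 14, 1, 3]
Visit 13 → queue [0, 7, 11, 12, 4, 14, 1, 3]
Visit 0; enqueue 5 → queue [7, 11, 12, 4, 14, 1, 3, 5]
Visit 7 → queue [11, 12, 4, 14, 1, 3, 5]
Visit 11 → queue [12, 4, 14, 1, 3, 5]
Visit 12 → queue [4, 14, 1, 3, 5]
Visit 4 → queue [14, 1, 3, 5]
Visit 14 → queue [1, 3, 5]
Visit 1 → queue [3, 5]
Visit 3 → queue [5]
Visit 5 → queue []

2, 6, 8, 9, 10, 13, 0, 7, 11, 12, 4, 14, 1, 3, 5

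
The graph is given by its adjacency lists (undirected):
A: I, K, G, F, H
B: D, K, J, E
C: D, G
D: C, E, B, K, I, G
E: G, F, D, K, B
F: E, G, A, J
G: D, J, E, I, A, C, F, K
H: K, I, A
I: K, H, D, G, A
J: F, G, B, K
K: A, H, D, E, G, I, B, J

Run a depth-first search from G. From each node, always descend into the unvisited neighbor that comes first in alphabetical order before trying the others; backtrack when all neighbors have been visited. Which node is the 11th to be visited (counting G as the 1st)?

Visit G
G → A
A → F
F → E
E → B
B → D
D → C
D → I
I → H
H → K
K → J

Visit order: G, A, F, E, B, D, C, I, H, K, J

J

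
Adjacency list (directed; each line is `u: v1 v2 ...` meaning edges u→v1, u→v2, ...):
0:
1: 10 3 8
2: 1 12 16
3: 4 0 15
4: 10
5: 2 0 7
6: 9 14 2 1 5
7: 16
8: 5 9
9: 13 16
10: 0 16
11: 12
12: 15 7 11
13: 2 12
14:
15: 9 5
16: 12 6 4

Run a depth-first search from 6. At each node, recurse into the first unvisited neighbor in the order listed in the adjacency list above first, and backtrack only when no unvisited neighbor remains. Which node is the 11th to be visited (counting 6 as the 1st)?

Visit 6
6 → 9
9 → 13
13 → 2
2 → 1
1 → 10
10 → 0
10 → 16
16 → 12
12 → 15
15 → 5
5 → 7
12 → 11
16 → 4
1 → 3
1 → 8
6 → 14

Visit order: 6, 9, 13, 2, 1, 10, 0, 16, 12, 15, 5, 7, 11, 4, 3, 8, 14

5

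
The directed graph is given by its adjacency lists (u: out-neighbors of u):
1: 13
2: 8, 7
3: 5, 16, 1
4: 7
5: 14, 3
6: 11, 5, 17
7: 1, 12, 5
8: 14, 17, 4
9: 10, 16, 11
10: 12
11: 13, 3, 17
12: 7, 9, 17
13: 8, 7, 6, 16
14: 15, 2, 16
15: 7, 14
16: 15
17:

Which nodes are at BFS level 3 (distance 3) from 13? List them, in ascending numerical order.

Level 0: 13
Level 1: 6, 7, 8, 16
Level 2: 1, 4, 5, 11, 12, 14, 15, 17
Level 3: 2, 3, 9
Level 4: 10

2, 3, 9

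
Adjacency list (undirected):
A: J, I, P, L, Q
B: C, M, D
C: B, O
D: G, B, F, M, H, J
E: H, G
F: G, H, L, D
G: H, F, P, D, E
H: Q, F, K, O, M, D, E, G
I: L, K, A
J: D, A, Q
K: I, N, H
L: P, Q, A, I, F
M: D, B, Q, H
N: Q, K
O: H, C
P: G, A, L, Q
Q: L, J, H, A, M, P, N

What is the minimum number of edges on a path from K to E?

2

Level 0: K
Level 1: H, I, N
Level 2: A, D, E, F, G, L, M, O, Q
Level 3: B, C, J, P
E first appears at level 2.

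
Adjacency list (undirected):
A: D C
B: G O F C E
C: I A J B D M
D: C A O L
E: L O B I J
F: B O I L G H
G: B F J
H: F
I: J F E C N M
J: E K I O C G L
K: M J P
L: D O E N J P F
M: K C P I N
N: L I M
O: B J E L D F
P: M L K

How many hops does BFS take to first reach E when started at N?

2

Level 0: N
Level 1: I, L, M
Level 2: C, D, E, F, J, K, O, P
Level 3: A, B, G, H
E first appears at level 2.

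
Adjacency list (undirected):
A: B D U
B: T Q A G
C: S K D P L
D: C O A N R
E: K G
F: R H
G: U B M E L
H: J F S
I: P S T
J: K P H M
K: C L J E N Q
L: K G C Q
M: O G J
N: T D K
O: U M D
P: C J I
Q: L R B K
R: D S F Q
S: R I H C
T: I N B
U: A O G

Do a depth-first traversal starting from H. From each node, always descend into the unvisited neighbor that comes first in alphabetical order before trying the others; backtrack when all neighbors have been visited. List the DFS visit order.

H -> F -> R -> D -> A -> B -> G -> E -> K -> C -> L -> Q -> P -> I -> S -> T -> N -> J -> M -> O -> U

Visit H
H → F
F → R
R → D
D → A
A → B
B → G
G → E
E → K
K → C
C → L
L → Q
C → P
P → I
I → S
I → T
T → N
P → J
J → M
M → O
O → U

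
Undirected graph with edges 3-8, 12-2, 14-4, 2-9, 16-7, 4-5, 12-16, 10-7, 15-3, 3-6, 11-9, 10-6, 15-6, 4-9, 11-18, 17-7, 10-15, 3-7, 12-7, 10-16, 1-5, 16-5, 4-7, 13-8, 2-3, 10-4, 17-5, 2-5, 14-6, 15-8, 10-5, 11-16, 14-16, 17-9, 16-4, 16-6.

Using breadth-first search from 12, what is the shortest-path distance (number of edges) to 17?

Level 0: 12
Level 1: 2, 7, 16
Level 2: 3, 4, 5, 6, 9, 10, 11, 14, 17
Level 3: 1, 8, 15, 18
Level 4: 13
17 first appears at level 2.

2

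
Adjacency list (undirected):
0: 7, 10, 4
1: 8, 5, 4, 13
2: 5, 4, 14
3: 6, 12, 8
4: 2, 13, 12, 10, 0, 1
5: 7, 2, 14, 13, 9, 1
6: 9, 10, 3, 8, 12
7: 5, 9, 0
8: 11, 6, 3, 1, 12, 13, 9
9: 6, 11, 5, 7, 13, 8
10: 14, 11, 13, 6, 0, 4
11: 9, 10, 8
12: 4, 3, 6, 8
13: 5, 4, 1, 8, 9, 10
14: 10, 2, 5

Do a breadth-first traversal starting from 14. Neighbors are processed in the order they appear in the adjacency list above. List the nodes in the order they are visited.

14 → 10 → 2 → 5 → 11 → 13 → 6 → 0 → 4 → 7 → 9 → 1 → 8 → 3 → 12

Visit 14; enqueue 10, 2, 5 → queue [10, 2, 5]
Visit 10; enqueue 11, 13, 6, 0, 4 → queue [2, 5, 11, 13, 6, 0, 4]
Visit 2 → queue [5, 11, 13, 6, 0, 4]
Visit 5; enqueue 7, 9, 1 → queue [11, 13, 6, 0, 4, 7, 9, 1]
Visit 11; enqueue 8 → queue [13, 6, 0, 4, 7, 9, 1, 8]
Visit 13 → queue [6, 0, 4, 7, 9, 1, 8]
Visit 6; enqueue 3, 12 → queue [0, 4, 7, 9, 1, 8, 3, 12]
Visit 0 → queue [4, 7, 9, 1, 8, 3, 12]
Visit 4 → queue [7, 9, 1, 8, 3, 12]
Visit 7 → queue [9, 1, 8, 3, 12]
Visit 9 → queue [1, 8, 3, 12]
Visit 1 → queue [8, 3, 12]
Visit 8 → queue [3, 12]
Visit 3 → queue [12]
Visit 12 → queue []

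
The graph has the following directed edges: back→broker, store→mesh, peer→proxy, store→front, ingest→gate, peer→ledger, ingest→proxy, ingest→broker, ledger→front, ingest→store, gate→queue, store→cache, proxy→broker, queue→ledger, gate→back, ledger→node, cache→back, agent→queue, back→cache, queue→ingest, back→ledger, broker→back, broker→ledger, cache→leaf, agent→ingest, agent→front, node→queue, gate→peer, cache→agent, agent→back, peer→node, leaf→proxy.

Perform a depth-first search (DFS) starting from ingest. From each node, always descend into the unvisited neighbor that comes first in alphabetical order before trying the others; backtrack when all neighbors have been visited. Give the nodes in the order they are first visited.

Visit ingest
ingest → broker
broker → back
back → cache
cache → agent
agent → front
agent → queue
queue → ledger
ledger → node
cache → leaf
leaf → proxy
ingest → gate
gate → peer
ingest → store
store → mesh

ingest -> broker -> back -> cache -> agent -> front -> queue -> ledger -> node -> leaf -> proxy -> gate -> peer -> store -> mesh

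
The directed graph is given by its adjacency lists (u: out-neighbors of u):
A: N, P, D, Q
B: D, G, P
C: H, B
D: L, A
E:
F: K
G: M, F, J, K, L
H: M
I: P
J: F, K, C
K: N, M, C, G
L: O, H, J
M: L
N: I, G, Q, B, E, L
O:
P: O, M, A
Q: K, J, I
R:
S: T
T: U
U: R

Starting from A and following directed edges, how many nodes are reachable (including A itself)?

BFS from A visits: A, Q, P, N, D, K, J, I, O, M, L, G, E, B, C, F, H
Reachable nodes: 17 of 21 total.

17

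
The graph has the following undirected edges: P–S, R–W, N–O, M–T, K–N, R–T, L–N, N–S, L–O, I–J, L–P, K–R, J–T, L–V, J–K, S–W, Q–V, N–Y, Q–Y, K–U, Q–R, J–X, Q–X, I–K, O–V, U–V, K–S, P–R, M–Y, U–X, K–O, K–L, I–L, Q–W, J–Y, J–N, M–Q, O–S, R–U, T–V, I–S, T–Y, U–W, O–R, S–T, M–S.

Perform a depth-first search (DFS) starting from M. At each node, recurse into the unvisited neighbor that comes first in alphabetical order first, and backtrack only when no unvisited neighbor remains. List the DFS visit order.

Visit M
M → Q
Q → R
R → K
K → I
I → J
J → N
N → L
L → O
O → S
S → P
S → T
T → V
V → U
U → W
U → X
T → Y

M Q R K I J N L O S P T V U W X Y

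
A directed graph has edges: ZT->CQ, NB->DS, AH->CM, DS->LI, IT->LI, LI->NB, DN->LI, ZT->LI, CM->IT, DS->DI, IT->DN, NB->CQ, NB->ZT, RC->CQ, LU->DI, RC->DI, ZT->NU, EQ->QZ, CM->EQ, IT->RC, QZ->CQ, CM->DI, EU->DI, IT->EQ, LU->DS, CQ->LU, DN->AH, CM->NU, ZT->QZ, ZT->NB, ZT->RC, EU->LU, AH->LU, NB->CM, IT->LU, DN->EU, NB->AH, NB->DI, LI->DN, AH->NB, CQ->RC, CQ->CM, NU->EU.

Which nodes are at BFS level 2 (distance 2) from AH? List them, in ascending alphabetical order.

Level 0: AH
Level 1: CM, LU, NB
Level 2: CQ, DI, DS, EQ, IT, NU, ZT
Level 3: DN, EU, LI, QZ, RC

CQ, DI, DS, EQ, IT, NU, ZT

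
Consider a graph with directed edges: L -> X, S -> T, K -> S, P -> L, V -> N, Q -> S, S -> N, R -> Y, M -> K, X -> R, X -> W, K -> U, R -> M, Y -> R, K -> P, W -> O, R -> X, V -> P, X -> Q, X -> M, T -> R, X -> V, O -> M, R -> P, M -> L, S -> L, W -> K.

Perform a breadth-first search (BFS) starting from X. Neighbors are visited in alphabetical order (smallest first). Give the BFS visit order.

X, M, Q, R, V, W, K, L, S, P, Y, N, O, U, T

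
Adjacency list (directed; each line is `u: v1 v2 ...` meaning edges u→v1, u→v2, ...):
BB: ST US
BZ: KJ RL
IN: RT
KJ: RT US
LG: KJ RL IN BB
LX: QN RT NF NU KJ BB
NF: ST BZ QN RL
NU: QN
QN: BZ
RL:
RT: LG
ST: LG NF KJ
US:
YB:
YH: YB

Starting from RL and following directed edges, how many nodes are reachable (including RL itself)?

BFS from RL visits: RL
Reachable nodes: 1 of 15 total.

1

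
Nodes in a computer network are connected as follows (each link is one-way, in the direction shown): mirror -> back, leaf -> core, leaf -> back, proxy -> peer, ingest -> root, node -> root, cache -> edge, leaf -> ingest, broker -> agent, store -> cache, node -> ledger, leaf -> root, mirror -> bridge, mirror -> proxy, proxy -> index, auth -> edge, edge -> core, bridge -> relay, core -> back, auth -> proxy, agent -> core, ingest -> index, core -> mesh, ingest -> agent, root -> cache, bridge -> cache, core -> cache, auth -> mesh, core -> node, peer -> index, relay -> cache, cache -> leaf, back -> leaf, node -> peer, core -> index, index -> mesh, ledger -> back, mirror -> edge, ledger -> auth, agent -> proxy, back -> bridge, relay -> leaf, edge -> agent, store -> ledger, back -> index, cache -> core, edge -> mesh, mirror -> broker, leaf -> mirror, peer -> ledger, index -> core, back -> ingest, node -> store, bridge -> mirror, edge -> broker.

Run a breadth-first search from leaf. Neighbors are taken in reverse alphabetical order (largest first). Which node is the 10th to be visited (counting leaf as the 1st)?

broker

Visit leaf; enqueue root, mirror, ingest, core, back → queue [root, mirror, ingest, core, back]
Visit root; enqueue cache → queue [mirror, ingest, core, back, cache]
Visit mirror; enqueue proxy, edge, broker, bridge → queue [ingest, core, back, cache, proxy, edge, broker, bridge]
Visit ingest; enqueue index, agent → queue [core, back, cache, proxy, edge, broker, bridge, index, agent]
Visit core; enqueue node, mesh → queue [back, cache, proxy, edge, broker, bridge, index, agent, node, mesh]
Visit back → queue [cache, proxy, edge, broker, bridge, index, agent, node, mesh]
Visit cache → queue [proxy, edge, broker, bridge, index, agent, node, mesh]
Visit proxy; enqueue peer → queue [edge, broker, bridge, index, agent, node, mesh, peer]
Visit edge → queue [broker, bridge, index, agent, node, mesh, peer]
Visit broker → queue [bridge, index, agent, node, mesh, peer]
Visit bridge; enqueue relay → queue [index, agent, node, mesh, peer, relay]
Visit index → queue [agent, node, mesh, peer, relay]
Visit agent → queue [node, mesh, peer, relay]
Visit node; enqueue store, ledger → queue [mesh, peer, relay, store, ledger]
Visit mesh → queue [peer, relay, store, ledger]
Visit peer → queue [relay, store, ledger]
Visit relay → queue [store, ledger]
Visit store → queue [ledger]
Visit ledger; enqueue auth → queue [auth]
Visit auth → queue []

Visit order: leaf, root, mirror, ingest, core, back, cache, proxy, edge, broker, bridge, index, agent, node, mesh, peer, relay, store, ledger, auth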